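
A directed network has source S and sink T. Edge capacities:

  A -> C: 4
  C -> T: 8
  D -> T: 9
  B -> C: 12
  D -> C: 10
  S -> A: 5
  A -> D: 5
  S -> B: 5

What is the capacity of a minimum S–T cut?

Augment S→A→C→T: bottleneck 4, flow now 4.
Augment S→A→D→T: bottleneck 1, flow now 5.
Augment S→B→C→T: bottleneck 4, flow now 9.
Augment S→B→C→A→D→T: bottleneck 1, flow now 10. (uses reverse residual edge)
No augmenting path remains; maximum flow = 10.
By max-flow min-cut, the minimum cut capacity equals the max flow.
In the residual graph, reachable from S: {S}.
Min-cut edges: S→A (5), S→B (5); capacity 5 + 5 = 10.

10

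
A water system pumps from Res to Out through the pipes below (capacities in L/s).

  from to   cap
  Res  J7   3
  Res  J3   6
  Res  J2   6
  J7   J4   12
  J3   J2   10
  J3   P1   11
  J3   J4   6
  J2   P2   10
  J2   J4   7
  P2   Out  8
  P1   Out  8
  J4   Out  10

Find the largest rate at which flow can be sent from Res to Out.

Augment Res→J7→J4→Out: bottleneck 3, flow now 3.
Augment Res→J3→P1→Out: bottleneck 6, flow now 9.
Augment Res→J2→P2→Out: bottleneck 6, flow now 15.
No augmenting path remains; maximum flow = 15.
In the residual graph, reachable from Res: {Res}.
Min-cut edges: Res→J7 (3), Res→J3 (6), Res→J2 (6); capacity 3 + 6 + 6 = 15.
This cut is saturated, so no flow can exceed 15.

15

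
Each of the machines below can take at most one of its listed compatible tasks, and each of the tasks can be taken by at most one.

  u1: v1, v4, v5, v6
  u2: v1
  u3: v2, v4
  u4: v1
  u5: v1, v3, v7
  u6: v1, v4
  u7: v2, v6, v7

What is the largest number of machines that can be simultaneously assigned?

Unit-capacity flow: source→left, listed edges, right→sink; max matching = max flow.
Augmenting path u1→v1 (+1); matched 1.
Augmenting path u3→v2 (+1); matched 2.
Augmenting path u5→v3 (+1); matched 3.
Augmenting path u6→v4 (+1); matched 4.
Augmenting path u7→v6 (+1); matched 5.
Augmenting path u2→v1→u1→v5 (+1); matched 6.
No augmenting path remains; maximum matching = 6.
König certificate: {u1, u3, u5, u6, u7, v1} is a vertex cover of size 6 (every listed pair touches it), so no matching can be larger.

6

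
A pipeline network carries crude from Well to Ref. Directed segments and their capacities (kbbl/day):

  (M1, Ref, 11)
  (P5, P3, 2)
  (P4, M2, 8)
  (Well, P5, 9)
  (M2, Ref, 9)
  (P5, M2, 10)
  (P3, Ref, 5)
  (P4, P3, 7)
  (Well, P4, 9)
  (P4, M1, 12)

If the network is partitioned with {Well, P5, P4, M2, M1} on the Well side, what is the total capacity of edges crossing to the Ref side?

29

Edges leaving {Well, P5, P4, M2, M1}: P5→P3 (2), P4→P3 (7), M2→Ref (9), M1→Ref (11).
Cut capacity = 2 + 7 + 9 + 11 = 29.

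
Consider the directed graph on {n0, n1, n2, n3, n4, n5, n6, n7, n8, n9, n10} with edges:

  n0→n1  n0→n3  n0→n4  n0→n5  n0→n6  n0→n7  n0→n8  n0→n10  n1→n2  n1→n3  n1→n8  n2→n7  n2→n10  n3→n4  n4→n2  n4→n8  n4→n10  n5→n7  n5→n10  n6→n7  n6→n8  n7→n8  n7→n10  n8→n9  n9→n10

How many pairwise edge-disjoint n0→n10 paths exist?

6

Assign every edge capacity 1; by Menger, the answer equals the max flow.
Path n0→n10 (+1); total 1.
Path n0→n4→n10 (+1); total 2.
Path n0→n5→n10 (+1); total 3.
Path n0→n7→n10 (+1); total 4.
Path n0→n1→n2→n10 (+1); total 5.
Path n0→n8→n9→n10 (+1); total 6.
No residual n0→n10 path; max flow = 6.
Certifying cut of size 6: {n0→n10, n0→n5, n2→n10, n4→n10, n7→n10, n8→n9}.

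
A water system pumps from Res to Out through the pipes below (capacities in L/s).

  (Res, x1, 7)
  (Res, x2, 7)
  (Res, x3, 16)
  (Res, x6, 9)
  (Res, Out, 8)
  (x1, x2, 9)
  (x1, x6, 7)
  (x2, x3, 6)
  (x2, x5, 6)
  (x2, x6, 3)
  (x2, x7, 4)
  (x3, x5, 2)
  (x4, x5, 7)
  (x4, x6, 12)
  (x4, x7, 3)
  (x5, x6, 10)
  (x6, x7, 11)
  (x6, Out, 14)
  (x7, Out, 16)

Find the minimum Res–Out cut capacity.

Augment Res→Out: bottleneck 8, flow now 8.
Augment Res→x6→Out: bottleneck 9, flow now 17.
Augment Res→x1→x6→Out: bottleneck 5, flow now 22.
Augment Res→x2→x7→Out: bottleneck 4, flow now 26.
Augment Res→x1→x6→x7→Out: bottleneck 2, flow now 28.
Augment Res→x2→x6→x7→Out: bottleneck 3, flow now 31.
Augment Res→x3→x5→x6→x7→Out: bottleneck 2, flow now 33.
No augmenting path remains; maximum flow = 33.
By max-flow min-cut, the minimum cut capacity equals the max flow.
In the residual graph, reachable from Res: {Res, x3}.
Min-cut edges: Res→x1 (7), Res→x2 (7), Res→x6 (9), Res→Out (8), x3→x5 (2); capacity 7 + 7 + 9 + 8 + 2 = 33.

33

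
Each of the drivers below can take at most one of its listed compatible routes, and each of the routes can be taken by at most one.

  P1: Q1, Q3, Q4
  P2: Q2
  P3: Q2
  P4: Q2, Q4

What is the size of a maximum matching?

Unit-capacity flow: source→left, listed edges, right→sink; max matching = max flow.
Augmenting path P1→Q1 (+1); matched 1.
Augmenting path P2→Q2 (+1); matched 2.
Augmenting path P4→Q4 (+1); matched 3.
No augmenting path remains; maximum matching = 3.
König certificate: {P1, P4, Q2} is a vertex cover of size 3 (every listed pair touches it), so no matching can be larger.

3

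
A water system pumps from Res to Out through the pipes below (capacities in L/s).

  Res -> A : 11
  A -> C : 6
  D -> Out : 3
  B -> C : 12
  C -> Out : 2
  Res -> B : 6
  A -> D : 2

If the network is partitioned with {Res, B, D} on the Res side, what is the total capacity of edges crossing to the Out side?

26

Edges leaving {Res, B, D}: Res→A (11), B→C (12), D→Out (3).
Cut capacity = 11 + 12 + 3 = 26.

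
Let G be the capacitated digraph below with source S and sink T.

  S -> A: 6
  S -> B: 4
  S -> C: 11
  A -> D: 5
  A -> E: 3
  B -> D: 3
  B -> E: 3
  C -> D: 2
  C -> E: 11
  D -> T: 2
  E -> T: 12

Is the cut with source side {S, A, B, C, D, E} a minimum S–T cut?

Yes — it is a minimum cut (capacity 14).

Given cut capacity: 2 + 12 = 14.
Augment S→A→D→T: bottleneck 2, flow now 2.
Augment S→A→E→T: bottleneck 3, flow now 5.
Augment S→B→E→T: bottleneck 3, flow now 8.
Augment S→C→E→T: bottleneck 6, flow now 14.
No augmenting path remains; maximum flow = 14.
Cut capacity 14 equals the max flow, so it is a minimum cut.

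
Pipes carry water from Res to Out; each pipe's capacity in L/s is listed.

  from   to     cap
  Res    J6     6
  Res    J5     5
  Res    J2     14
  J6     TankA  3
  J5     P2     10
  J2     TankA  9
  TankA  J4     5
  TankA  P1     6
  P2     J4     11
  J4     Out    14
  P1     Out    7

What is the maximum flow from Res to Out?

Augment Res→J6→TankA→J4→Out: bottleneck 3, flow now 3.
Augment Res→J5→P2→J4→Out: bottleneck 5, flow now 8.
Augment Res→J2→TankA→J4→Out: bottleneck 2, flow now 10.
Augment Res→J2→TankA→P1→Out: bottleneck 6, flow now 16.
No augmenting path remains; maximum flow = 16.
In the residual graph, reachable from Res: {Res, J6, J2, TankA}.
Min-cut edges: Res→J5 (5), TankA→J4 (5), TankA→P1 (6); capacity 5 + 5 + 6 = 16.
This cut is saturated, so no flow can exceed 16.

16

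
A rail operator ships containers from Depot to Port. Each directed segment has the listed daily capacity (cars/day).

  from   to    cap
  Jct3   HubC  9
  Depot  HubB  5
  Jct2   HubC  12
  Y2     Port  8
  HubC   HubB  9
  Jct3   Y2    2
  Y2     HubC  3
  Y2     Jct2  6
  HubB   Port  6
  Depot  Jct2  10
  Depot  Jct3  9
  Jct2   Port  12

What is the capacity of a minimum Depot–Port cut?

18

Augment Depot→Jct2→Port: bottleneck 10, flow now 10.
Augment Depot→HubB→Port: bottleneck 5, flow now 15.
Augment Depot→Jct3→Y2→Port: bottleneck 2, flow now 17.
Augment Depot→Jct3→HubC→HubB→Port: bottleneck 1, flow now 18.
No augmenting path remains; maximum flow = 18.
By max-flow min-cut, the minimum cut capacity equals the max flow.
In the residual graph, reachable from Depot: {Depot, Jct3, HubC, HubB}.
Min-cut edges: Depot→Jct2 (10), Jct3→Y2 (2), HubB→Port (6); capacity 10 + 2 + 6 = 18.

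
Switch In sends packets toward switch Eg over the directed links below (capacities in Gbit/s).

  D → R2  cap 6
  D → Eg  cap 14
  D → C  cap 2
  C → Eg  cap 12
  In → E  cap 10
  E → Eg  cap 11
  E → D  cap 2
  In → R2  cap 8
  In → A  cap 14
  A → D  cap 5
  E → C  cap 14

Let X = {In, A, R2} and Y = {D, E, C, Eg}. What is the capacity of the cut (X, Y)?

Edges leaving {In, A, R2}: In→E (10), A→D (5).
Cut capacity = 10 + 5 = 15.

15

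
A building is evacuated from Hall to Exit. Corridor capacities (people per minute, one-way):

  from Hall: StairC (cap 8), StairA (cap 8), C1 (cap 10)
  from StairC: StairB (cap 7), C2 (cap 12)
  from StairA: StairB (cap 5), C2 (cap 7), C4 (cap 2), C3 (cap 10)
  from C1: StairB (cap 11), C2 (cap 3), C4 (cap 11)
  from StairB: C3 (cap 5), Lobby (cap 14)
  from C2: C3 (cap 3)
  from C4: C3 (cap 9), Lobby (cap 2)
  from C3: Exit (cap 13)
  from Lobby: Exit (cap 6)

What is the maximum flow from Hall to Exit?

Augment Hall→StairA→C3→Exit: bottleneck 8, flow now 8.
Augment Hall→StairC→StairB→C3→Exit: bottleneck 5, flow now 13.
Augment Hall→StairC→StairB→Lobby→Exit: bottleneck 2, flow now 15.
Augment Hall→C1→StairB→Lobby→Exit: bottleneck 4, flow now 19.
No augmenting path remains; maximum flow = 19.
In the residual graph, reachable from Hall: {Hall, StairC, StairA, C1, StairB, C2, C4, C3, Lobby}.
Min-cut edges: C3→Exit (13), Lobby→Exit (6); capacity 13 + 6 = 19.
This cut is saturated, so no flow can exceed 19.

19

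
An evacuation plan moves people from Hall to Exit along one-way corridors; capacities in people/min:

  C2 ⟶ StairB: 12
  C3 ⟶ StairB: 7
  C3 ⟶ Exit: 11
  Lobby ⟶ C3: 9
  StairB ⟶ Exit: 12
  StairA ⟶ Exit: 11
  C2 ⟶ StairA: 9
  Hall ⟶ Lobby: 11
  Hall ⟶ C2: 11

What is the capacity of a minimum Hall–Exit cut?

Augment Hall→C2→StairA→Exit: bottleneck 9, flow now 9.
Augment Hall→C2→StairB→Exit: bottleneck 2, flow now 11.
Augment Hall→Lobby→C3→Exit: bottleneck 9, flow now 20.
No augmenting path remains; maximum flow = 20.
By max-flow min-cut, the minimum cut capacity equals the max flow.
In the residual graph, reachable from Hall: {Hall, Lobby}.
Min-cut edges: Hall→C2 (11), Lobby→C3 (9); capacity 11 + 9 = 20.

20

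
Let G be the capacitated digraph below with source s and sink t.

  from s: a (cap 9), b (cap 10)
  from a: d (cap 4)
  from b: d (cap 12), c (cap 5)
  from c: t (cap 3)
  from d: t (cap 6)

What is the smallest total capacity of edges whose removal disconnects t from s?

9

Augment s→a→d→t: bottleneck 4, flow now 4.
Augment s→b→c→t: bottleneck 3, flow now 7.
Augment s→b→d→t: bottleneck 2, flow now 9.
No augmenting path remains; maximum flow = 9.
By max-flow min-cut, the minimum cut capacity equals the max flow.
In the residual graph, reachable from s: {s, a, b, c, d}.
Min-cut edges: c→t (3), d→t (6); capacity 3 + 6 = 9.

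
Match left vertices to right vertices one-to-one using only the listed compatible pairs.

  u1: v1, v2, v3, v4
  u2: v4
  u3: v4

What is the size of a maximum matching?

Unit-capacity flow: source→left, listed edges, right→sink; max matching = max flow.
Augmenting path u1→v1 (+1); matched 1.
Augmenting path u2→v4 (+1); matched 2.
No augmenting path remains; maximum matching = 2.
König certificate: {u1, v4} is a vertex cover of size 2 (every listed pair touches it), so no matching can be larger.

2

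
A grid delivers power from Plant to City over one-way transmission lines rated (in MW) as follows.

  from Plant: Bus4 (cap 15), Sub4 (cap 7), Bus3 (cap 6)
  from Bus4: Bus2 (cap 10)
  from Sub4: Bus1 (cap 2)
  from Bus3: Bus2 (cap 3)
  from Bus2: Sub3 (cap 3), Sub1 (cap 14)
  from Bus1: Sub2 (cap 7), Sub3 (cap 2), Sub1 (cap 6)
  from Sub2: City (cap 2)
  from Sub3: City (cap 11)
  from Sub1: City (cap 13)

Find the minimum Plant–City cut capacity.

15

Augment Plant→Bus4→Bus2→Sub3→City: bottleneck 3, flow now 3.
Augment Plant→Bus4→Bus2→Sub1→City: bottleneck 7, flow now 10.
Augment Plant→Sub4→Bus1→Sub2→City: bottleneck 2, flow now 12.
Augment Plant→Bus3→Bus2→Sub1→City: bottleneck 3, flow now 15.
No augmenting path remains; maximum flow = 15.
By max-flow min-cut, the minimum cut capacity equals the max flow.
In the residual graph, reachable from Plant: {Plant, Bus4, Sub4, Bus3}.
Min-cut edges: Bus4→Bus2 (10), Sub4→Bus1 (2), Bus3→Bus2 (3); capacity 10 + 2 + 3 = 15.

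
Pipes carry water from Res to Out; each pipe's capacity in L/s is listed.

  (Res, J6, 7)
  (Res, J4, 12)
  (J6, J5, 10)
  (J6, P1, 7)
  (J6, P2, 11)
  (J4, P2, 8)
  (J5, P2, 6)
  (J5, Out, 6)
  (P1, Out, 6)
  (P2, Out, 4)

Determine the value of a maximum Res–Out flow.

11

Augment Res→J6→J5→Out: bottleneck 6, flow now 6.
Augment Res→J6→P1→Out: bottleneck 1, flow now 7.
Augment Res→J4→P2→Out: bottleneck 4, flow now 11.
No augmenting path remains; maximum flow = 11.
In the residual graph, reachable from Res: {Res, J4, P2}.
Min-cut edges: Res→J6 (7), P2→Out (4); capacity 7 + 4 = 11.
This cut is saturated, so no flow can exceed 11.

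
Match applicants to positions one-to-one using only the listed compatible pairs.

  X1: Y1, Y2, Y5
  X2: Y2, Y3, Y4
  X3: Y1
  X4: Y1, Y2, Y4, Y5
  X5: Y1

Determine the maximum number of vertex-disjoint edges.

4

Unit-capacity flow: source→left, listed edges, right→sink; max matching = max flow.
Augmenting path X1→Y1 (+1); matched 1.
Augmenting path X2→Y2 (+1); matched 2.
Augmenting path X4→Y4 (+1); matched 3.
Augmenting path X3→Y1→X1→Y5 (+1); matched 4.
No augmenting path remains; maximum matching = 4.
König certificate: {X1, X2, X4, Y1} is a vertex cover of size 4 (every listed pair touches it), so no matching can be larger.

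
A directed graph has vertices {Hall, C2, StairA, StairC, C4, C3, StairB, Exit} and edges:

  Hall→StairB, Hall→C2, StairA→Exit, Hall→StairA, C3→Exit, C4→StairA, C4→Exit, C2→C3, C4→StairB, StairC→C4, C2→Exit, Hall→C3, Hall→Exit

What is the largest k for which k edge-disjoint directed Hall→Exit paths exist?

4

Assign every edge capacity 1; by Menger, the answer equals the max flow.
Path Hall→Exit (+1); total 1.
Path Hall→C2→Exit (+1); total 2.
Path Hall→StairA→Exit (+1); total 3.
Path Hall→C3→Exit (+1); total 4.
No residual Hall→Exit path; max flow = 4.
Certifying cut of size 4: {Hall→C2, Hall→C3, Hall→Exit, Hall→StairA}.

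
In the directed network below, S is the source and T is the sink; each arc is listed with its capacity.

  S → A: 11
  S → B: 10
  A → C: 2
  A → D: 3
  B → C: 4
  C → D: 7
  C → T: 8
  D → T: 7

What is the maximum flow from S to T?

9

Augment S→A→C→T: bottleneck 2, flow now 2.
Augment S→A→D→T: bottleneck 3, flow now 5.
Augment S→B→C→T: bottleneck 4, flow now 9.
No augmenting path remains; maximum flow = 9.
In the residual graph, reachable from S: {S, A, B}.
Min-cut edges: A→C (2), A→D (3), B→C (4); capacity 2 + 3 + 4 = 9.
This cut is saturated, so no flow can exceed 9.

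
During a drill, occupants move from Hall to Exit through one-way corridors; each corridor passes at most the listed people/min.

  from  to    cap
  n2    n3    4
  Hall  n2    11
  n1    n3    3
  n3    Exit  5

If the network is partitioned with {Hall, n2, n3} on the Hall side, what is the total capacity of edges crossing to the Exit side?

5

Edges leaving {Hall, n2, n3}: n3→Exit (5).
Cut capacity = 5 = 5.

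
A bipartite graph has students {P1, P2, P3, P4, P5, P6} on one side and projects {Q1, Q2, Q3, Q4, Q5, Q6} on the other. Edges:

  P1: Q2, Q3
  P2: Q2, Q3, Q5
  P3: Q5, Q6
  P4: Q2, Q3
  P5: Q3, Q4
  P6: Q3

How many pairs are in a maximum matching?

5

Unit-capacity flow: source→left, listed edges, right→sink; max matching = max flow.
Augmenting path P1→Q2 (+1); matched 1.
Augmenting path P2→Q3 (+1); matched 2.
Augmenting path P3→Q5 (+1); matched 3.
Augmenting path P5→Q4 (+1); matched 4.
Augmenting path P4→Q3→P2→Q5→P3→Q6 (+1); matched 5.
No augmenting path remains; maximum matching = 5.
König certificate: {P2, P3, P5, Q2, Q3} is a vertex cover of size 5 (every listed pair touches it), so no matching can be larger.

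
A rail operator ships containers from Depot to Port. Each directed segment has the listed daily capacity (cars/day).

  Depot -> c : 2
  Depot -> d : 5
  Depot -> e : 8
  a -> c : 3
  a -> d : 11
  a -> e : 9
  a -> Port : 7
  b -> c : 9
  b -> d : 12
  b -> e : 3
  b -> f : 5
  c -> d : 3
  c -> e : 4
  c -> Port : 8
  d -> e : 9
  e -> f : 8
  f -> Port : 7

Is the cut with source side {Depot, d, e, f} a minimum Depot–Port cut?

Yes — it is a minimum cut (capacity 9).

Given cut capacity: 2 + 7 = 9.
Augment Depot→c→Port: bottleneck 2, flow now 2.
Augment Depot→e→f→Port: bottleneck 7, flow now 9.
No augmenting path remains; maximum flow = 9.
Cut capacity 9 equals the max flow, so it is a minimum cut.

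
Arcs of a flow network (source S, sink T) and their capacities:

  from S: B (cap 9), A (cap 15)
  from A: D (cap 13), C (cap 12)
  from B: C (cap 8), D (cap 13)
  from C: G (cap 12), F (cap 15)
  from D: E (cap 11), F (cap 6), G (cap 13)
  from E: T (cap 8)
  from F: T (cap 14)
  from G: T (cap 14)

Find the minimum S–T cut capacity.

24

Augment S→A→C→F→T: bottleneck 12, flow now 12.
Augment S→A→D→E→T: bottleneck 3, flow now 15.
Augment S→B→C→F→T: bottleneck 2, flow now 17.
Augment S→B→C→G→T: bottleneck 6, flow now 23.
Augment S→B→D→E→T: bottleneck 1, flow now 24.
No augmenting path remains; maximum flow = 24.
By max-flow min-cut, the minimum cut capacity equals the max flow.
In the residual graph, reachable from S: {S}.
Min-cut edges: S→A (15), S→B (9); capacity 15 + 9 = 24.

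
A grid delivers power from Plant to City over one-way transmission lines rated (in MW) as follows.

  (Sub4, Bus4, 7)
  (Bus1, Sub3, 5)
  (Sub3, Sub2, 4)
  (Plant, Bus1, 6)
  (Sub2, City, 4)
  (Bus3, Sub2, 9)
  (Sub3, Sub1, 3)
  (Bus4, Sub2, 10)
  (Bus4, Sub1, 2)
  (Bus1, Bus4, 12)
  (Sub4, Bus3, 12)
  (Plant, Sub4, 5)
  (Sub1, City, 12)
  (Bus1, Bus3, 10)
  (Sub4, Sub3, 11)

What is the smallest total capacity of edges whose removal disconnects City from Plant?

9

Augment Plant→Bus1→Bus3→Sub2→City: bottleneck 4, flow now 4.
Augment Plant→Bus1→Sub3→Sub1→City: bottleneck 2, flow now 6.
Augment Plant→Sub4→Sub3→Sub1→City: bottleneck 1, flow now 7.
Augment Plant→Sub4→Bus4→Sub1→City: bottleneck 2, flow now 9.
No augmenting path remains; maximum flow = 9.
By max-flow min-cut, the minimum cut capacity equals the max flow.
In the residual graph, reachable from Plant: {Plant, Bus1, Sub4, Bus3, Sub3, Bus4, Sub2}.
Min-cut edges: Sub3→Sub1 (3), Bus4→Sub1 (2), Sub2→City (4); capacity 3 + 2 + 4 = 9.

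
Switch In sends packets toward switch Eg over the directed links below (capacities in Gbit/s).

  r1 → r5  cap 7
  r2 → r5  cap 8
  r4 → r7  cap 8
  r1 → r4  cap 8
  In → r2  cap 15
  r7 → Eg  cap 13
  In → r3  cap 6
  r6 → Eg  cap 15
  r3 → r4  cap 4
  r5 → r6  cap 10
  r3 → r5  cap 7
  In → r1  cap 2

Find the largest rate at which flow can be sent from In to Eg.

16

Augment In→r1→r4→r7→Eg: bottleneck 2, flow now 2.
Augment In→r2→r5→r6→Eg: bottleneck 8, flow now 10.
Augment In→r3→r4→r7→Eg: bottleneck 4, flow now 14.
Augment In→r3→r5→r6→Eg: bottleneck 2, flow now 16.
No augmenting path remains; maximum flow = 16.
In the residual graph, reachable from In: {In, r2}.
Min-cut edges: In→r1 (2), In→r3 (6), r2→r5 (8); capacity 2 + 6 + 8 = 16.
This cut is saturated, so no flow can exceed 16.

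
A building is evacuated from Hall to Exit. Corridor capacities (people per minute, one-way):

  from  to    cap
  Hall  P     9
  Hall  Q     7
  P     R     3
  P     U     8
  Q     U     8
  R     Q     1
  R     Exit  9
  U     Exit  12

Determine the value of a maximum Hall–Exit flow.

Augment Hall→P→R→Exit: bottleneck 3, flow now 3.
Augment Hall→P→U→Exit: bottleneck 6, flow now 9.
Augment Hall→Q→U→Exit: bottleneck 6, flow now 15.
No augmenting path remains; maximum flow = 15.
In the residual graph, reachable from Hall: {Hall, P, Q, U}.
Min-cut edges: P→R (3), U→Exit (12); capacity 3 + 12 = 15.
This cut is saturated, so no flow can exceed 15.

15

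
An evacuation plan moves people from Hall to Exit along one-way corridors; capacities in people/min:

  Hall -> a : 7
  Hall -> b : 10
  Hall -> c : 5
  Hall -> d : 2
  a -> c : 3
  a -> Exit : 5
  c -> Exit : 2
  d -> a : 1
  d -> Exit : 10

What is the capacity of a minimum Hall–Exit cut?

Augment Hall→a→Exit: bottleneck 5, flow now 5.
Augment Hall→c→Exit: bottleneck 2, flow now 7.
Augment Hall→d→Exit: bottleneck 2, flow now 9.
No augmenting path remains; maximum flow = 9.
By max-flow min-cut, the minimum cut capacity equals the max flow.
In the residual graph, reachable from Hall: {Hall, a, b, c}.
Min-cut edges: Hall→d (2), a→Exit (5), c→Exit (2); capacity 2 + 5 + 2 = 9.

9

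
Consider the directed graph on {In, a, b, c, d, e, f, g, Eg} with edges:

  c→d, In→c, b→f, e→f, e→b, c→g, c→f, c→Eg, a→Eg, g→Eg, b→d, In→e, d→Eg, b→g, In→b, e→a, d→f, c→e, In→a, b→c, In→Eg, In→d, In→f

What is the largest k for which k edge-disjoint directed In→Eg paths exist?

5

Assign every edge capacity 1; by Menger, the answer equals the max flow.
Path In→Eg (+1); total 1.
Path In→a→Eg (+1); total 2.
Path In→c→Eg (+1); total 3.
Path In→d→Eg (+1); total 4.
Path In→b→g→Eg (+1); total 5.
No residual In→Eg path; max flow = 5.
Certifying cut of size 5: {In→Eg, a→Eg, c→Eg, d→Eg, g→Eg}.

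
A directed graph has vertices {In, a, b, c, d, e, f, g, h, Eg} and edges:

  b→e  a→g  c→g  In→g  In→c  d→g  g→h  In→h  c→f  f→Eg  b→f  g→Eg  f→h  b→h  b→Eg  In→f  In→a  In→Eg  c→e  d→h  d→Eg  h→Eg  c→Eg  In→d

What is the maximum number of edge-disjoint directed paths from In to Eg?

6

Assign every edge capacity 1; by Menger, the answer equals the max flow.
Path In→Eg (+1); total 1.
Path In→c→Eg (+1); total 2.
Path In→d→Eg (+1); total 3.
Path In→f→Eg (+1); total 4.
Path In→g→Eg (+1); total 5.
Path In→h→Eg (+1); total 6.
No residual In→Eg path; max flow = 6.
Certifying cut of size 6: {In→Eg, In→c, In→d, In→f, g→Eg, h→Eg}.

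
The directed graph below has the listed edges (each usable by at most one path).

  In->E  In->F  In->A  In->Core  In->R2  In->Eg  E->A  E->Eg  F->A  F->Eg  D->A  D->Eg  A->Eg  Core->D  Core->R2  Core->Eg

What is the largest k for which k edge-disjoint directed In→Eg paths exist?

Assign every edge capacity 1; by Menger, the answer equals the max flow.
Path In→Eg (+1); total 1.
Path In→E→Eg (+1); total 2.
Path In→F→Eg (+1); total 3.
Path In→A→Eg (+1); total 4.
Path In→Core→Eg (+1); total 5.
No residual In→Eg path; max flow = 5.
Certifying cut of size 5: {In→A, In→Core, In→E, In→Eg, In→F}.

5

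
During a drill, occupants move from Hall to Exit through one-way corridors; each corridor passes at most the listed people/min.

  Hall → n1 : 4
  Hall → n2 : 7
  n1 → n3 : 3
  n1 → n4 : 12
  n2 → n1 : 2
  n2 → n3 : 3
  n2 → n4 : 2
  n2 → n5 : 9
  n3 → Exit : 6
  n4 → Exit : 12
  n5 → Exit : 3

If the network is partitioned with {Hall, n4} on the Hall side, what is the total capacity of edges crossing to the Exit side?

Edges leaving {Hall, n4}: Hall→n1 (4), Hall→n2 (7), n4→Exit (12).
Cut capacity = 4 + 7 + 12 = 23.

23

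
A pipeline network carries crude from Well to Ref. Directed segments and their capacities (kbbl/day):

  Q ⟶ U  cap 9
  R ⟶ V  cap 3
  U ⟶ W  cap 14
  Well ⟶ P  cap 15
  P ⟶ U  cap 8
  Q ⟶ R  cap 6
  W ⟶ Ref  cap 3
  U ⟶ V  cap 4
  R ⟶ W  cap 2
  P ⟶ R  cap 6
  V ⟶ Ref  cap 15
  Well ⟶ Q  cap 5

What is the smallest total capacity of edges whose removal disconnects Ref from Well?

10

Augment Well→P→R→V→Ref: bottleneck 3, flow now 3.
Augment Well→P→R→W→Ref: bottleneck 2, flow now 5.
Augment Well→P→U→V→Ref: bottleneck 4, flow now 9.
Augment Well→P→U→W→Ref: bottleneck 1, flow now 10.
No augmenting path remains; maximum flow = 10.
By max-flow min-cut, the minimum cut capacity equals the max flow.
In the residual graph, reachable from Well: {Well, P, Q, R, U, W}.
Min-cut edges: R→V (3), U→V (4), W→Ref (3); capacity 3 + 4 + 3 = 10.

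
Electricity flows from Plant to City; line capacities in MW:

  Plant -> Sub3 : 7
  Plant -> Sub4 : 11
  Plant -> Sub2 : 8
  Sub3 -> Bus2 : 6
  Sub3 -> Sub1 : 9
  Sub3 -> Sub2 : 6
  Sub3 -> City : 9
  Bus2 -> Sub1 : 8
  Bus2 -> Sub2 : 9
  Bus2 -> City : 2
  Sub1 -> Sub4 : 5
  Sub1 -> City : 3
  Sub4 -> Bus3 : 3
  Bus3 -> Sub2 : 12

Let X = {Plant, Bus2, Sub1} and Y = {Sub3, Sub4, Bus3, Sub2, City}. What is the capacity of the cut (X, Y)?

Edges leaving {Plant, Bus2, Sub1}: Plant→Sub3 (7), Plant→Sub4 (11), Plant→Sub2 (8), Bus2→Sub2 (9), Bus2→City (2), Sub1→Sub4 (5), Sub1→City (3).
Cut capacity = 7 + 11 + 8 + 9 + 2 + 5 + 3 = 45.

45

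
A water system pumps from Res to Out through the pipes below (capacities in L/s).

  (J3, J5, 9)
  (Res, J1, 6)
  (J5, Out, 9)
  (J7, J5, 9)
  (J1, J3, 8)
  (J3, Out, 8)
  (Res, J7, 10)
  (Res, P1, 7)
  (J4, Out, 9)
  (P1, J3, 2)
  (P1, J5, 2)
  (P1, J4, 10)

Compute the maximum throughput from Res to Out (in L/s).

Augment Res→P1→J3→Out: bottleneck 2, flow now 2.
Augment Res→P1→J5→Out: bottleneck 2, flow now 4.
Augment Res→P1→J4→Out: bottleneck 3, flow now 7.
Augment Res→J7→J5→Out: bottleneck 7, flow now 14.
Augment Res→J1→J3→Out: bottleneck 6, flow now 20.
Augment Res→J7→J5→P1→J4→Out: bottleneck 2, flow now 22. (uses reverse residual edge)
No augmenting path remains; maximum flow = 22.
In the residual graph, reachable from Res: {Res, J7}.
Min-cut edges: Res→P1 (7), Res→J1 (6), J7→J5 (9); capacity 7 + 6 + 9 = 22.
This cut is saturated, so no flow can exceed 22.

22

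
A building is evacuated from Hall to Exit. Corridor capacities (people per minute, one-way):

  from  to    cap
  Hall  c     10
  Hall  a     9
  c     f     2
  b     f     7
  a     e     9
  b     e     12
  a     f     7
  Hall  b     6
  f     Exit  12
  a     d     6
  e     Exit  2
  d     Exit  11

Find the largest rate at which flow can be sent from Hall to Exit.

17

Augment Hall→a→d→Exit: bottleneck 6, flow now 6.
Augment Hall→a→e→Exit: bottleneck 2, flow now 8.
Augment Hall→a→f→Exit: bottleneck 1, flow now 9.
Augment Hall→b→f→Exit: bottleneck 6, flow now 15.
Augment Hall→c→f→Exit: bottleneck 2, flow now 17.
No augmenting path remains; maximum flow = 17.
In the residual graph, reachable from Hall: {Hall, c}.
Min-cut edges: Hall→a (9), Hall→b (6), c→f (2); capacity 9 + 6 + 2 = 17.
This cut is saturated, so no flow can exceed 17.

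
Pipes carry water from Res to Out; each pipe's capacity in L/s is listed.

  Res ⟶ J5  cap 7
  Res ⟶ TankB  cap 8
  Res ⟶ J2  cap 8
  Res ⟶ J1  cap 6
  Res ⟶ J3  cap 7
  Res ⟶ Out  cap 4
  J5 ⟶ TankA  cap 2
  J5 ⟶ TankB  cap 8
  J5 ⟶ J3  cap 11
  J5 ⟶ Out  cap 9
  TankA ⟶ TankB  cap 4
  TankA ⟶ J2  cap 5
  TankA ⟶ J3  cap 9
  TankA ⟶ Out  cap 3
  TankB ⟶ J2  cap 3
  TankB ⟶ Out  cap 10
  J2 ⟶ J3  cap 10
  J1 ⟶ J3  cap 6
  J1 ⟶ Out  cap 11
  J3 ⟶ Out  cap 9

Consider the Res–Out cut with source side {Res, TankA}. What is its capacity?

Edges leaving {Res, TankA}: Res→J5 (7), Res→TankB (8), Res→J2 (8), Res→J1 (6), Res→J3 (7), Res→Out (4), TankA→TankB (4), TankA→J2 (5), TankA→J3 (9), TankA→Out (3).
Cut capacity = 7 + 8 + 8 + 6 + 7 + 4 + 4 + 5 + 9 + 3 = 61.

61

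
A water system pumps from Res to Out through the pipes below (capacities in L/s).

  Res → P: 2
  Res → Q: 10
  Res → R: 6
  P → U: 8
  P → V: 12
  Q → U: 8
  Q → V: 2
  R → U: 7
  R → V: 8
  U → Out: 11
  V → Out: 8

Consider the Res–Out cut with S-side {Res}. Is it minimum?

Given cut capacity: 2 + 10 + 6 = 18.
Augment Res→P→U→Out: bottleneck 2, flow now 2.
Augment Res→Q→U→Out: bottleneck 8, flow now 10.
Augment Res→Q→V→Out: bottleneck 2, flow now 12.
Augment Res→R→U→Out: bottleneck 1, flow now 13.
Augment Res→R→V→Out: bottleneck 5, flow now 18.
No augmenting path remains; maximum flow = 18.
Cut capacity 18 equals the max flow, so it is a minimum cut.

Yes — it is a minimum cut (capacity 18).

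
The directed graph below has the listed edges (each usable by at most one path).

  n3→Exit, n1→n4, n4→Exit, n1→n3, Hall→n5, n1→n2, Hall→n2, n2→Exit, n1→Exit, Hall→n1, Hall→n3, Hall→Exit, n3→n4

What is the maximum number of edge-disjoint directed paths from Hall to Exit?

4

Assign every edge capacity 1; by Menger, the answer equals the max flow.
Path Hall→Exit (+1); total 1.
Path Hall→n1→Exit (+1); total 2.
Path Hall→n2→Exit (+1); total 3.
Path Hall→n3→Exit (+1); total 4.
No residual Hall→Exit path; max flow = 4.
Certifying cut of size 4: {Hall→Exit, Hall→n1, Hall→n2, Hall→n3}.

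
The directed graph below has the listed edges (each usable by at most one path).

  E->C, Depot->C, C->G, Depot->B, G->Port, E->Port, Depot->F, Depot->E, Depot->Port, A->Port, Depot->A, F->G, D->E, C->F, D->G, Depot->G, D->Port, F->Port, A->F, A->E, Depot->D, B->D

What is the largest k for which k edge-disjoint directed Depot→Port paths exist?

6

Assign every edge capacity 1; by Menger, the answer equals the max flow.
Path Depot→Port (+1); total 1.
Path Depot→A→Port (+1); total 2.
Path Depot→D→Port (+1); total 3.
Path Depot→E→Port (+1); total 4.
Path Depot→F→Port (+1); total 5.
Path Depot→G→Port (+1); total 6.
No residual Depot→Port path; max flow = 6.
Certifying cut of size 6: {D→Port, Depot→A, Depot→Port, E→Port, F→Port, G→Port}.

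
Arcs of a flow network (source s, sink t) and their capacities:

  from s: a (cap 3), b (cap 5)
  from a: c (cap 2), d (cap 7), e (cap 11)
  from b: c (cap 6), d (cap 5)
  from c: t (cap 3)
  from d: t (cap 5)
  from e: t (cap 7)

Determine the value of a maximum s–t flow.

Augment s→a→c→t: bottleneck 2, flow now 2.
Augment s→a→d→t: bottleneck 1, flow now 3.
Augment s→b→c→t: bottleneck 1, flow now 4.
Augment s→b→d→t: bottleneck 4, flow now 8.
No augmenting path remains; maximum flow = 8.
In the residual graph, reachable from s: {s}.
Min-cut edges: s→a (3), s→b (5); capacity 3 + 5 = 8.
This cut is saturated, so no flow can exceed 8.

8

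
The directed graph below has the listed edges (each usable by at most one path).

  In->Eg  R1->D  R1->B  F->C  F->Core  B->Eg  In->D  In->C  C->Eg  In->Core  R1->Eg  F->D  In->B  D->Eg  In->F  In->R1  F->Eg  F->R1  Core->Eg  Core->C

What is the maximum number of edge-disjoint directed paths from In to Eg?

7

Assign every edge capacity 1; by Menger, the answer equals the max flow.
Path In→Eg (+1); total 1.
Path In→F→Eg (+1); total 2.
Path In→R1→Eg (+1); total 3.
Path In→Core→Eg (+1); total 4.
Path In→C→Eg (+1); total 5.
Path In→B→Eg (+1); total 6.
Path In→D→Eg (+1); total 7.
No residual In→Eg path; max flow = 7.
Certifying cut of size 7: {In→B, In→C, In→Core, In→D, In→Eg, In→F, In→R1}.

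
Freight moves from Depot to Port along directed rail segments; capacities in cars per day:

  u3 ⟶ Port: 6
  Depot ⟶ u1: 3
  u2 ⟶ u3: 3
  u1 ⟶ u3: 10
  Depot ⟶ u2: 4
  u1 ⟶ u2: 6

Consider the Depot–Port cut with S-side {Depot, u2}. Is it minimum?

Yes — it is a minimum cut (capacity 6).

Given cut capacity: 3 + 3 = 6.
Augment Depot→u1→u3→Port: bottleneck 3, flow now 3.
Augment Depot→u2→u3→Port: bottleneck 3, flow now 6.
No augmenting path remains; maximum flow = 6.
Cut capacity 6 equals the max flow, so it is a minimum cut.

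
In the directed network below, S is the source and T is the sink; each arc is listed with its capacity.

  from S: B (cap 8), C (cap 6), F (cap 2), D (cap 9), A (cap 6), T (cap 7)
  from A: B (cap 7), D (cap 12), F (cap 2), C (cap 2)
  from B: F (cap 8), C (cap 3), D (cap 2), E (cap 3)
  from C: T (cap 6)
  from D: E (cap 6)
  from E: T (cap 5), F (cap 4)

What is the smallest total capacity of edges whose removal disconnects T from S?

18

Augment S→T: bottleneck 7, flow now 7.
Augment S→C→T: bottleneck 6, flow now 13.
Augment S→B→E→T: bottleneck 3, flow now 16.
Augment S→D→E→T: bottleneck 2, flow now 18.
No augmenting path remains; maximum flow = 18.
By max-flow min-cut, the minimum cut capacity equals the max flow.
In the residual graph, reachable from S: {S, A, B, C, D, E, F}.
Min-cut edges: S→T (7), C→T (6), E→T (5); capacity 7 + 6 + 5 = 18.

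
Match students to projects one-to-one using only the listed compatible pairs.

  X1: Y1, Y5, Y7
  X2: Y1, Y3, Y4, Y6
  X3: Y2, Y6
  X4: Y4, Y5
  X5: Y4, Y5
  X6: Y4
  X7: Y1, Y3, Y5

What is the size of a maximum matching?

Unit-capacity flow: source→left, listed edges, right→sink; max matching = max flow.
Augmenting path X1→Y1 (+1); matched 1.
Augmenting path X2→Y3 (+1); matched 2.
Augmenting path X3→Y2 (+1); matched 3.
Augmenting path X4→Y4 (+1); matched 4.
Augmenting path X5→Y5 (+1); matched 5.
Augmenting path X7→Y1→X1→Y7 (+1); matched 6.
No augmenting path remains; maximum matching = 6.
König certificate: {X1, X2, X3, X7, Y4, Y5} is a vertex cover of size 6 (every listed pair touches it), so no matching can be larger.

6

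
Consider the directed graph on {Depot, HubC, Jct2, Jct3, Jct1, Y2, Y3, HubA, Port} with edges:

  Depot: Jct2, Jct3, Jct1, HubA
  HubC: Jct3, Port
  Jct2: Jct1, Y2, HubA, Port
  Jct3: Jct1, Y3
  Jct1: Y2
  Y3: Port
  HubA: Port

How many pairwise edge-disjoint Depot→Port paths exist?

Assign every edge capacity 1; by Menger, the answer equals the max flow.
Path Depot→Jct2→Port (+1); total 1.
Path Depot→HubA→Port (+1); total 2.
Path Depot→Jct3→Y3→Port (+1); total 3.
No residual Depot→Port path; max flow = 3.
Certifying cut of size 3: {Depot→HubA, Depot→Jct2, Depot→Jct3}.

3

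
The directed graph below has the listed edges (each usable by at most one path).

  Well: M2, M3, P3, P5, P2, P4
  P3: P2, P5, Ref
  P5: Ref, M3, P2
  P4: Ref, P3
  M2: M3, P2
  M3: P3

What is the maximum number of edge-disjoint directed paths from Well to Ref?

3

Assign every edge capacity 1; by Menger, the answer equals the max flow.
Path Well→P4→Ref (+1); total 1.
Path Well→P3→Ref (+1); total 2.
Path Well→P5→Ref (+1); total 3.
No residual Well→Ref path; max flow = 3.
Certifying cut of size 3: {P3→Ref, P5→Ref, Well→P4}.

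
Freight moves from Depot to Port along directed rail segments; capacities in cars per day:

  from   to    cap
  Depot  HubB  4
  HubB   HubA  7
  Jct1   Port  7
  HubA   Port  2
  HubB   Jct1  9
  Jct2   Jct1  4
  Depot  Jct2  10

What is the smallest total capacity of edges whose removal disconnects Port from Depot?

8

Augment Depot→HubB→Jct1→Port: bottleneck 4, flow now 4.
Augment Depot→Jct2→Jct1→Port: bottleneck 3, flow now 7.
Augment Depot→Jct2→Jct1→HubB→HubA→Port: bottleneck 1, flow now 8. (uses reverse residual edge)
No augmenting path remains; maximum flow = 8.
By max-flow min-cut, the minimum cut capacity equals the max flow.
In the residual graph, reachable from Depot: {Depot, Jct2}.
Min-cut edges: Depot→HubB (4), Jct2→Jct1 (4); capacity 4 + 4 = 8.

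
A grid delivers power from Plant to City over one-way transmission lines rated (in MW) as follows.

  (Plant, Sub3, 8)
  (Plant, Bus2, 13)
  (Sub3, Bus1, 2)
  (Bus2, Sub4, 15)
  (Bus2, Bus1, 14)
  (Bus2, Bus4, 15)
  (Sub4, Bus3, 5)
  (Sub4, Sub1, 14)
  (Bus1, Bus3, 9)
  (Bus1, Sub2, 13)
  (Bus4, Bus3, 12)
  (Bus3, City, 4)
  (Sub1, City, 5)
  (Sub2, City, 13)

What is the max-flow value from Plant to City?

Augment Plant→Sub3→Bus1→Bus3→City: bottleneck 2, flow now 2.
Augment Plant→Bus2→Sub4→Bus3→City: bottleneck 2, flow now 4.
Augment Plant→Bus2→Sub4→Sub1→City: bottleneck 5, flow now 9.
Augment Plant→Bus2→Bus1→Sub2→City: bottleneck 6, flow now 15.
No augmenting path remains; maximum flow = 15.
In the residual graph, reachable from Plant: {Plant, Sub3}.
Min-cut edges: Plant→Bus2 (13), Sub3→Bus1 (2); capacity 13 + 2 = 15.
This cut is saturated, so no flow can exceed 15.

15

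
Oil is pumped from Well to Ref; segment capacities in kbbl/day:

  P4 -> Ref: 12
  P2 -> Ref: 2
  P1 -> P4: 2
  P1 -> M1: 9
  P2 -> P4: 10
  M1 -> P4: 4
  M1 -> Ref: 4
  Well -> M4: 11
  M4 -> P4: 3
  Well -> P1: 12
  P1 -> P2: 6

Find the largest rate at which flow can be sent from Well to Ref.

15

Augment Well→M4→P4→Ref: bottleneck 3, flow now 3.
Augment Well→P1→P4→Ref: bottleneck 2, flow now 5.
Augment Well→P1→P2→Ref: bottleneck 2, flow now 7.
Augment Well→P1→M1→Ref: bottleneck 4, flow now 11.
Augment Well→P1→P2→P4→Ref: bottleneck 4, flow now 15.
No augmenting path remains; maximum flow = 15.
In the residual graph, reachable from Well: {Well, M4}.
Min-cut edges: Well→P1 (12), M4→P4 (3); capacity 12 + 3 = 15.
This cut is saturated, so no flow can exceed 15.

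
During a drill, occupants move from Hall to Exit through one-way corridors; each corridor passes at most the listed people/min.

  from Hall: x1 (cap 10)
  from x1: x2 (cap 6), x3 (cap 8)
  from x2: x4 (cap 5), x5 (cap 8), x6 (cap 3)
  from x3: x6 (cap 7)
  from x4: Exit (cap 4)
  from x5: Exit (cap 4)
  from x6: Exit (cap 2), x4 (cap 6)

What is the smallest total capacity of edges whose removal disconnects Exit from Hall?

10

Augment Hall→x1→x2→x4→Exit: bottleneck 4, flow now 4.
Augment Hall→x1→x2→x5→Exit: bottleneck 2, flow now 6.
Augment Hall→x1→x3→x6→Exit: bottleneck 2, flow now 8.
Augment Hall→x1→x3→x6→x4→x2→x5→Exit: bottleneck 2, flow now 10. (uses reverse residual edge)
No augmenting path remains; maximum flow = 10.
By max-flow min-cut, the minimum cut capacity equals the max flow.
In the residual graph, reachable from Hall: {Hall}.
Min-cut edges: Hall→x1 (10); capacity 10 = 10.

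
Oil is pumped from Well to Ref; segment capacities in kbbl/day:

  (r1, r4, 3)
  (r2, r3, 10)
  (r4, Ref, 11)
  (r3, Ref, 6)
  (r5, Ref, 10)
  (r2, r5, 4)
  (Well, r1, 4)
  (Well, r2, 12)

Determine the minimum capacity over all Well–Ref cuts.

Augment Well→r1→r4→Ref: bottleneck 3, flow now 3.
Augment Well→r2→r3→Ref: bottleneck 6, flow now 9.
Augment Well→r2→r5→Ref: bottleneck 4, flow now 13.
No augmenting path remains; maximum flow = 13.
By max-flow min-cut, the minimum cut capacity equals the max flow.
In the residual graph, reachable from Well: {Well, r1, r2, r3}.
Min-cut edges: r1→r4 (3), r2→r5 (4), r3→Ref (6); capacity 3 + 4 + 6 = 13.

13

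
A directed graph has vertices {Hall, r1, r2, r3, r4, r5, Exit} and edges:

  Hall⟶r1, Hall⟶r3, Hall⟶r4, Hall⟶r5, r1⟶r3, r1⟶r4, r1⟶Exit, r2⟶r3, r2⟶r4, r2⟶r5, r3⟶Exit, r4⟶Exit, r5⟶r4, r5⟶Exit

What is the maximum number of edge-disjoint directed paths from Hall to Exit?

4

Assign every edge capacity 1; by Menger, the answer equals the max flow.
Path Hall→r1→Exit (+1); total 1.
Path Hall→r3→Exit (+1); total 2.
Path Hall→r4→Exit (+1); total 3.
Path Hall→r5→Exit (+1); total 4.
No residual Hall→Exit path; max flow = 4.
Certifying cut of size 4: {Hall→r1, Hall→r3, Hall→r4, Hall→r5}.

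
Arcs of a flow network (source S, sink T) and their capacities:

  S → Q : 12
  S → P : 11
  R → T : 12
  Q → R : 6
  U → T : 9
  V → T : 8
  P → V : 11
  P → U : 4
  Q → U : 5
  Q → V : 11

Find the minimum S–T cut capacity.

Augment S→P→U→T: bottleneck 4, flow now 4.
Augment S→P→V→T: bottleneck 7, flow now 11.
Augment S→Q→R→T: bottleneck 6, flow now 17.
Augment S→Q→U→T: bottleneck 5, flow now 22.
Augment S→Q→V→T: bottleneck 1, flow now 23.
No augmenting path remains; maximum flow = 23.
By max-flow min-cut, the minimum cut capacity equals the max flow.
In the residual graph, reachable from S: {S}.
Min-cut edges: S→P (11), S→Q (12); capacity 11 + 12 = 23.

23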